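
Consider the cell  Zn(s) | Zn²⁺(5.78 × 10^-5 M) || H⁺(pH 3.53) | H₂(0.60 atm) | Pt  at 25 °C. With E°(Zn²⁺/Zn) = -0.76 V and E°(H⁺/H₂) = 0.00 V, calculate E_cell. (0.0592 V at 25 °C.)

0.68 V

The hydrogen couple is the cathode, so E°_cell = 0.76 V; n = 2.
[H⁺] = 10^(−3.53) = 3 × 10^-4 M, and Q = [Zn²⁺]·P(H₂) / [H⁺]^2 = 398.
E = E° − (0.0592/2) log Q = 0.76 − (0.0592/2)(2.600) = 0.683 V.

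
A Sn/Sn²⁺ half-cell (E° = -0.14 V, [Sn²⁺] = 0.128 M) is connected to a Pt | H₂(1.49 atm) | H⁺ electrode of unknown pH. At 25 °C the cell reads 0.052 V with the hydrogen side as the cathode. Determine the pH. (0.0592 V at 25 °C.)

E°_cell = 0.14 V and n = 2.
log Q = n(E° − E)/0.0592 = 2×(0.14 − 0.052)/0.0592 = 2.973.
With Q = [Sn²⁺]·P(H₂) / [H⁺]^2, solving for [H⁺] gives log[H⁺] = -1.846, so pH = 1.85.

pH = 1.85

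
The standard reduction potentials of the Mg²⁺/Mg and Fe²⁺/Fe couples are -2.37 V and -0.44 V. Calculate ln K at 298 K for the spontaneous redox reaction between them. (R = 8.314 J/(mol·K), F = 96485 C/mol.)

ln K = 150.3

E°_cell = -0.44 − (-2.37) = 1.93 V, with n = 2 electrons transferred.
At equilibrium E = 0, so the Nernst equation gives ln K = nFE°/RT = (2)(96485)(1.93)/((8.314)(298)) = 150.32.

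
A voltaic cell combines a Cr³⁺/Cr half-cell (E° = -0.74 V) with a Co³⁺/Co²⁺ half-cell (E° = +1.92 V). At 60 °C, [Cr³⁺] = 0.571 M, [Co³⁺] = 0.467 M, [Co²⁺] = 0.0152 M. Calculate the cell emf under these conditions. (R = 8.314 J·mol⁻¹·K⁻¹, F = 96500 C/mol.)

2.76 V

The Co³⁺/Co²⁺ couple has the higher reduction potential and acts as the cathode, so E°_cell = +1.92 − (-0.74) = 2.66 V.
Balancing electrons gives n = 3; the reaction quotient is Q = [Cr³⁺]·[Co²⁺]^3/[Co³⁺]^3 = 1.97 × 10^-5.
E = E° − (RT/nF) ln Q = 2.66 − (8.314×333)/(3×96500) × (-10.835) = 2.660 + 0.104 = 2.764 V.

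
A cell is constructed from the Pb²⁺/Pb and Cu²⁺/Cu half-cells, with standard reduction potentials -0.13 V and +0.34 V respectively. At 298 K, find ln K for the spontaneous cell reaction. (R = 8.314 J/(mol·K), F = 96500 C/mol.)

E°_cell = +0.34 − (-0.13) = 0.47 V, with n = 2 electrons transferred.
At equilibrium E = 0, so the Nernst equation gives ln K = nFE°/RT = (2)(96500)(0.47)/((8.314)(298)) = 36.61.

ln K = 36.6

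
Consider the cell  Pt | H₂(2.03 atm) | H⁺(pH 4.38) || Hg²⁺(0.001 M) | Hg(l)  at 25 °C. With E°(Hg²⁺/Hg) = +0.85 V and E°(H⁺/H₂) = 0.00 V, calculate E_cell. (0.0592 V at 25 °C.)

1.03 V

The Hg²⁺/Hg couple is the cathode, so E°_cell = 0.85 V; n = 2.
[H⁺] = 10^(−4.38) = 4.2 × 10^-5 M, and Q = [H⁺]^2 / ([Hg²⁺]·P(H₂)) = 8.56 × 10^-7.
E = E° − (0.0592/2) log Q = 0.85 − (0.0592/2)(-6.067) = 1.030 V.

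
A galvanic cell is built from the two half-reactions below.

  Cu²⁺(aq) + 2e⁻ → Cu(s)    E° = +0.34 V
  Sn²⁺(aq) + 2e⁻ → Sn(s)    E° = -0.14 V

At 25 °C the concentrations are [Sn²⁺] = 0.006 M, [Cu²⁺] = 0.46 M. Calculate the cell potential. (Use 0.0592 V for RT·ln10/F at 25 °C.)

The Cu²⁺/Cu couple has the higher reduction potential and acts as the cathode, so E°_cell = +0.34 − (-0.14) = 0.48 V.
Balancing electrons gives n = 2; the reaction quotient is Q = [Sn²⁺]/[Cu²⁺] = 0.0130.
At 25 °C, E = E° − (0.0592/n) log Q = 0.48 − (0.0592/2)(-1.885) = 0.480 + 0.056 = 0.536 V.

0.536 V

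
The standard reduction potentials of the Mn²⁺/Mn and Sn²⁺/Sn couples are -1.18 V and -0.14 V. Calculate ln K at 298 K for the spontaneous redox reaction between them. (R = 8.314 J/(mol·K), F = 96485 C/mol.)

ln K = 81.0

E°_cell = -0.14 − (-1.18) = 1.04 V, with n = 2 electrons transferred.
At equilibrium E = 0, so the Nernst equation gives ln K = nFE°/RT = (2)(96485)(1.04)/((8.314)(298)) = 81.00.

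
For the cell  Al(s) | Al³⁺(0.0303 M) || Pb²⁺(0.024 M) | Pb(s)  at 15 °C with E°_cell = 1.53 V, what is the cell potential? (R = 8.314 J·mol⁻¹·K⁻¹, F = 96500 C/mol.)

1.51 V

Balancing electrons gives n = 6; the reaction quotient is Q = [Al³⁺]^2/[Pb²⁺]^3 = 66.4.
E = E° − (RT/nF) ln Q = 1.53 − (8.314×288)/(6×96500) × (4.196) = 1.530 − 0.017 = 1.513 V.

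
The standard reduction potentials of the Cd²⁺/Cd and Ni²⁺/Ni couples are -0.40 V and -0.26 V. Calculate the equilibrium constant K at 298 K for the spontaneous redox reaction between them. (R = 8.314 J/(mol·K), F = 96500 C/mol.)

E°_cell = -0.26 − (-0.40) = 0.14 V, with n = 2 electrons transferred.
At equilibrium E = 0, so the Nernst equation gives ln K = nFE°/RT = (2)(96500)(0.14)/((8.314)(298)) = 10.91.
K = e^10.91 = 5.4 × 10^4.

5.4 × 10^4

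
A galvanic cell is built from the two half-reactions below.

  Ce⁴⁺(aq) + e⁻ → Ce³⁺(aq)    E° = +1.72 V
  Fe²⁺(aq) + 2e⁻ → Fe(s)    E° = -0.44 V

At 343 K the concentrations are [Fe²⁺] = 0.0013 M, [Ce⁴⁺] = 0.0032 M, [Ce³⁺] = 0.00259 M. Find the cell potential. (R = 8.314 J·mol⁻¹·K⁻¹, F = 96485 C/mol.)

2.26 V

The Ce⁴⁺/Ce³⁺ couple has the higher reduction potential and acts as the cathode, so E°_cell = +1.72 − (-0.44) = 2.16 V.
Balancing electrons gives n = 2; the reaction quotient is Q = [Fe²⁺]·[Ce³⁺]^2/[Ce⁴⁺]^2 = 8.52 × 10^-4.
E = E° − (RT/nF) ln Q = 2.16 − (8.314×343)/(2×96485) × (-7.068) = 2.160 + 0.104 = 2.264 V.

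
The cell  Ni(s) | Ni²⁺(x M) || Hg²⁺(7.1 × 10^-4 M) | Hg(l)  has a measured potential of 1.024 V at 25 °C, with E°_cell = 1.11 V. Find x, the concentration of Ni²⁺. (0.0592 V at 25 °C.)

0.57 M

From the Nernst equation, log Q = n(E° − E)/0.0592 = 2(1.11 − 1.024)/0.0592 = 2.905, so Q = 804.
With Q = [Ni²⁺]/[Hg²⁺] and the known concentrations, [Ni²⁺] in the numerator gives [Ni²⁺] = 0.57 M.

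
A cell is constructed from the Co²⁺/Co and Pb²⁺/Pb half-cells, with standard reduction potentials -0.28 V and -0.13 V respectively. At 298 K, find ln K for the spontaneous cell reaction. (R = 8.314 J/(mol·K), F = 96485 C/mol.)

E°_cell = -0.13 − (-0.28) = 0.15 V, with n = 2 electrons transferred.
At equilibrium E = 0, so the Nernst equation gives ln K = nFE°/RT = (2)(96485)(0.15)/((8.314)(298)) = 11.68.

ln K = 11.7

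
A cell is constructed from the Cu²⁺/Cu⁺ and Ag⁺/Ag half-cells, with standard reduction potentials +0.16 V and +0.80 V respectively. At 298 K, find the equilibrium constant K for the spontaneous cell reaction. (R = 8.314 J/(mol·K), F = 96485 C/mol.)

6.7 × 10^10

E°_cell = +0.80 − (+0.16) = 0.64 V, with n = 1 electron transferred.
At equilibrium E = 0, so the Nernst equation gives ln K = nFE°/RT = (1)(96485)(0.64)/((8.314)(298)) = 24.92.
K = e^24.92 = 6.7 × 10^10.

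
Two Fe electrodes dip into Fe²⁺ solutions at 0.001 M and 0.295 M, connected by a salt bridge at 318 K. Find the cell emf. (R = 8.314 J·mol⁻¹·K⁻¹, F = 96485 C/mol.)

0.078 V

Both half-cells are Fe²⁺/Fe, so E°_cell = 0. The concentrated side is the cathode; the cell reaction moves Fe²⁺ from high to low concentration with n = 2.
Q = [Fe²⁺]_dilute/[Fe²⁺]_conc = 0.001/0.295 = 0.00339.
E = 0 − (RT/nF) ln Q = −((8.314×318)/(2×96485))(-5.687) = 0.0779 V.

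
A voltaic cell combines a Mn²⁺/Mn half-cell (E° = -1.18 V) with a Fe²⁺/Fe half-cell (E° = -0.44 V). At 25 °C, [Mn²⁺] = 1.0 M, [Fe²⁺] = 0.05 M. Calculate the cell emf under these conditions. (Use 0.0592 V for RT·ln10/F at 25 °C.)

0.701 V

The Fe²⁺/Fe couple has the higher reduction potential and acts as the cathode, so E°_cell = -0.44 − (-1.18) = 0.74 V.
Balancing electrons gives n = 2; the reaction quotient is Q = [Mn²⁺]/[Fe²⁺] = 20.0.
At 25 °C, E = E° − (0.0592/n) log Q = 0.74 − (0.0592/2)(1.301) = 0.740 − 0.039 = 0.701 V.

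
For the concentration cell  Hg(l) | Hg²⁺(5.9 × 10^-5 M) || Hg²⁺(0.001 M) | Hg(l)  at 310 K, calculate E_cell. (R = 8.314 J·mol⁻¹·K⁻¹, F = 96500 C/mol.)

0.038 V

Both half-cells are Hg²⁺/Hg, so E°_cell = 0. The concentrated side is the cathode; the cell reaction moves Hg²⁺ from high to low concentration with n = 2.
Q = [Hg²⁺]_dilute/[Hg²⁺]_conc = 5.9 × 10^-5/0.001 = 0.0590.
E = 0 − (RT/nF) ln Q = −((8.314×310)/(2×96500))(-2.830) = 0.0378 V.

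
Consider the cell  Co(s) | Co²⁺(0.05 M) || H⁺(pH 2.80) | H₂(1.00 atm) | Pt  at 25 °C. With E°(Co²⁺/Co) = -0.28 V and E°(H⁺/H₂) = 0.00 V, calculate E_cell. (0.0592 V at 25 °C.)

0.15 V

The hydrogen couple is the cathode, so E°_cell = 0.28 V; n = 2.
[H⁺] = 10^(−2.80) = 0.0016 M, and Q = [Co²⁺]·P(H₂) / [H⁺]^2 = 1.99 × 10^4.
E = E° − (0.0592/2) log Q = 0.28 − (0.0592/2)(4.299) = 0.153 V.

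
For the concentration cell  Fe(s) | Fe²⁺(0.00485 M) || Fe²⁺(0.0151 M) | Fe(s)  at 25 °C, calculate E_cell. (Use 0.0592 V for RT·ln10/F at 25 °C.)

Both half-cells are Fe²⁺/Fe, so E°_cell = 0. The concentrated side is the cathode; the cell reaction moves Fe²⁺ from high to low concentration with n = 2.
Q = [Fe²⁺]_dilute/[Fe²⁺]_conc = 0.00485/0.0151 = 0.321.
E = 0 − (0.0592/2) log Q = −(0.0592/2)(-0.493) = 0.0146 V.

0.015 V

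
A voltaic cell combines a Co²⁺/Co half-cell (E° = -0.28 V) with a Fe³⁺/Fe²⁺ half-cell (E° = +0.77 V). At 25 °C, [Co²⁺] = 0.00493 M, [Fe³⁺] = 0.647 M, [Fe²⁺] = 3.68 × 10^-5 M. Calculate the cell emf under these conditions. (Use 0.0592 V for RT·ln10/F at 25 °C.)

The Fe³⁺/Fe²⁺ couple has the higher reduction potential and acts as the cathode, so E°_cell = +0.77 − (-0.28) = 1.05 V.
Balancing electrons gives n = 2; the reaction quotient is Q = [Co²⁺]·[Fe²⁺]^2/[Fe³⁺]^2 = 1.59 × 10^-11.
At 25 °C, E = E° − (0.0592/n) log Q = 1.05 − (0.0592/2)(-10.797) = 1.050 + 0.320 = 1.370 V.

1.37 V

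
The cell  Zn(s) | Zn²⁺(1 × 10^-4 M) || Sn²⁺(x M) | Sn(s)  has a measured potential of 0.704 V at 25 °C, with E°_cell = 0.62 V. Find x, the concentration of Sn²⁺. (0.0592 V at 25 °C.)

0.069 M

From the Nernst equation, log Q = n(E° − E)/0.0592 = 2(0.62 − 0.704)/0.0592 = -2.838, so Q = 0.00145.
With Q = [Zn²⁺]/[Sn²⁺] and the known concentrations, [Sn²⁺] in the denominator gives [Sn²⁺] = 0.069 M.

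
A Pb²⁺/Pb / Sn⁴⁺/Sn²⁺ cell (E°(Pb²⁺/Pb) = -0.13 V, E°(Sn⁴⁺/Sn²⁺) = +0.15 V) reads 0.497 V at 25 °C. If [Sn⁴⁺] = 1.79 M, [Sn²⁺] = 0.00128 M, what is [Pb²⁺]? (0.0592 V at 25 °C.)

6.5 × 10^-5 M

From the Nernst equation, log Q = n(E° − E)/0.0592 = 2(0.28 − 0.497)/0.0592 = -7.331, so Q = 4.67 × 10^-8.
With Q = [Pb²⁺]·[Sn²⁺]/[Sn⁴⁺] and the known concentrations, [Pb²⁺] in the numerator gives [Pb²⁺] = 6.5 × 10^-5 M.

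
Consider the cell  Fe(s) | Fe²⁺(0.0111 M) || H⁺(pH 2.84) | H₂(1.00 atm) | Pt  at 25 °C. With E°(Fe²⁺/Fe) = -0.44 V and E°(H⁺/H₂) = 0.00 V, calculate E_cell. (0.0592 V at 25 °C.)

0.33 V

The hydrogen couple is the cathode, so E°_cell = 0.44 V; n = 2.
[H⁺] = 10^(−2.84) = 0.0014 M, and Q = [Fe²⁺]·P(H₂) / [H⁺]^2 = 5310.
E = E° − (0.0592/2) log Q = 0.44 − (0.0592/2)(3.725) = 0.330 V.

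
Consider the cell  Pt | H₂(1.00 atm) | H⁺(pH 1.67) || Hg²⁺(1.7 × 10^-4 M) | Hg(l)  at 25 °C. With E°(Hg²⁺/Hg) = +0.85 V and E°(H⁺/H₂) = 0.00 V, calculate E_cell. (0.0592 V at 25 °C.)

0.84 V

The Hg²⁺/Hg couple is the cathode, so E°_cell = 0.85 V; n = 2.
[H⁺] = 10^(−1.67) = 0.021 M, and Q = [H⁺]^2 / ([Hg²⁺]·P(H₂)) = 2.69.
E = E° − (0.0592/2) log Q = 0.85 − (0.0592/2)(0.430) = 0.837 V.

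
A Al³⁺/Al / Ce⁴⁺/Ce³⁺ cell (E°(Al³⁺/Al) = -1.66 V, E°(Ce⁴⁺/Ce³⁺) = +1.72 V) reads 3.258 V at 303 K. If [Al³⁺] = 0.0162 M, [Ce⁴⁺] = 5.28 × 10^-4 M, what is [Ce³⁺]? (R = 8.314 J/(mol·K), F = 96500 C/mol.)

From the Nernst equation, ln Q = nF(E° − E)/RT = 3×96500×(3.38 − 3.258)/(8.314×303) = 14.020, so Q = 1.23 × 10^6.
With Q = [Al³⁺]·[Ce³⁺]^3/[Ce⁴⁺]^3 and the known concentrations, [Ce³⁺]^3 in the numerator gives [Ce³⁺] = 0.22 M.

0.22 M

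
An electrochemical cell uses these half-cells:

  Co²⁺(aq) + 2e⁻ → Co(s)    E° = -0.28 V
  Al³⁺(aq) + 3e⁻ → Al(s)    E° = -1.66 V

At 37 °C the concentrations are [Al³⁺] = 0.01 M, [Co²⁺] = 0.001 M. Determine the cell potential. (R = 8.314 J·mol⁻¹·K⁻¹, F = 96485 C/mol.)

1.33 V

The Co²⁺/Co couple has the higher reduction potential and acts as the cathode, so E°_cell = -0.28 − (-1.66) = 1.38 V.
Balancing electrons gives n = 6; the reaction quotient is Q = [Al³⁺]^2/[Co²⁺]^3 = 1 × 10^5.
E = E° − (RT/nF) ln Q = 1.38 − (8.314×310)/(6×96485) × (11.513) = 1.380 − 0.051 = 1.329 V.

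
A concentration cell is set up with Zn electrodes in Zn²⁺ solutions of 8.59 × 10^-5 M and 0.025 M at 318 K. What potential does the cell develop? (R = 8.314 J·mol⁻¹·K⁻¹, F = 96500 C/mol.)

0.078 V

Both half-cells are Zn²⁺/Zn, so E°_cell = 0. The concentrated side is the cathode; the cell reaction moves Zn²⁺ from high to low concentration with n = 2.
Q = [Zn²⁺]_dilute/[Zn²⁺]_conc = 8.59 × 10^-5/0.025 = 0.00344.
E = 0 − (RT/nF) ln Q = −((8.314×318)/(2×96500))(-5.673) = 0.0777 V.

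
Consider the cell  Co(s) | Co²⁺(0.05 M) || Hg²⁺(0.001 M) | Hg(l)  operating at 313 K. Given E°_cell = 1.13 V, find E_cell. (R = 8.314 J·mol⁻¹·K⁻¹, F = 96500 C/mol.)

Balancing electrons gives n = 2; the reaction quotient is Q = [Co²⁺]/[Hg²⁺] = 50.0.
E = E° − (RT/nF) ln Q = 1.13 − (8.314×313)/(2×96500) × (3.912) = 1.130 − 0.053 = 1.077 V.

1.08 V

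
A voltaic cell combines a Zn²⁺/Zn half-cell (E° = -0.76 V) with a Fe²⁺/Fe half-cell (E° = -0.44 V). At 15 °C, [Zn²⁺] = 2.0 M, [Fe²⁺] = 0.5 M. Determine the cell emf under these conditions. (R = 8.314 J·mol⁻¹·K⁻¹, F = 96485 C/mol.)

The Fe²⁺/Fe couple has the higher reduction potential and acts as the cathode, so E°_cell = -0.44 − (-0.76) = 0.32 V.
Balancing electrons gives n = 2; the reaction quotient is Q = [Zn²⁺]/[Fe²⁺] = 4.00.
E = E° − (RT/nF) ln Q = 0.32 − (8.314×288)/(2×96485) × (1.386) = 0.320 − 0.017 = 0.303 V.

0.303 V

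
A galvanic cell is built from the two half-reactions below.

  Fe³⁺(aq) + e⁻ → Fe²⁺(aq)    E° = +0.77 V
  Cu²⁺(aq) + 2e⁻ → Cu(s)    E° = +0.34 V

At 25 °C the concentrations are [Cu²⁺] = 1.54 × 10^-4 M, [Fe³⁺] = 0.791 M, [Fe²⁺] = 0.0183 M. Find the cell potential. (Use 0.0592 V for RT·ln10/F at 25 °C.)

0.640 V

The Fe³⁺/Fe²⁺ couple has the higher reduction potential and acts as the cathode, so E°_cell = +0.77 − (+0.34) = 0.43 V.
Balancing electrons gives n = 2; the reaction quotient is Q = [Cu²⁺]·[Fe²⁺]^2/[Fe³⁺]^2 = 8.24 × 10^-8.
At 25 °C, E = E° − (0.0592/n) log Q = 0.43 − (0.0592/2)(-7.084) = 0.430 + 0.210 = 0.640 V.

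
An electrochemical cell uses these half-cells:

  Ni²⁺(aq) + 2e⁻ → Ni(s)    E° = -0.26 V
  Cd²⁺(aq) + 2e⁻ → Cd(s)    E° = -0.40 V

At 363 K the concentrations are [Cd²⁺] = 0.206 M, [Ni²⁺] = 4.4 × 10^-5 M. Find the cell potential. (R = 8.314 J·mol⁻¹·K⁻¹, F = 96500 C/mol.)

The Ni²⁺/Ni couple has the higher reduction potential and acts as the cathode, so E°_cell = -0.26 − (-0.40) = 0.14 V.
Balancing electrons gives n = 2; the reaction quotient is Q = [Cd²⁺]/[Ni²⁺] = 4680.
E = E° − (RT/nF) ln Q = 0.14 − (8.314×363)/(2×96500) × (8.451) = 0.140 − 0.132 = 0.008 V.

0.008 V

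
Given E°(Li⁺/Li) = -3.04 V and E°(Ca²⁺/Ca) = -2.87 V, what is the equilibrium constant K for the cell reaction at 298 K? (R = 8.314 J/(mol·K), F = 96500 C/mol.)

5.6 × 10^5

E°_cell = -2.87 − (-3.04) = 0.17 V, with n = 2 electrons transferred.
At equilibrium E = 0, so the Nernst equation gives ln K = nFE°/RT = (2)(96500)(0.17)/((8.314)(298)) = 13.24.
K = e^13.24 = 5.6 × 10^5.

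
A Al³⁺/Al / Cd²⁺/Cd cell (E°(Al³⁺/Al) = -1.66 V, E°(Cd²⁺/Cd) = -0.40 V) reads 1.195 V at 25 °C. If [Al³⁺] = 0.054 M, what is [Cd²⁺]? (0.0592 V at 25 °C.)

From the Nernst equation, log Q = n(E° − E)/0.0592 = 6(1.26 − 1.195)/0.0592 = 6.588, so Q = 3.87 × 10^6.
With Q = [Al³⁺]^2/[Cd²⁺]^3 and the known concentrations, [Cd²⁺]^3 in the denominator gives [Cd²⁺] = 9.1 × 10^-4 M.

9.1 × 10^-4 M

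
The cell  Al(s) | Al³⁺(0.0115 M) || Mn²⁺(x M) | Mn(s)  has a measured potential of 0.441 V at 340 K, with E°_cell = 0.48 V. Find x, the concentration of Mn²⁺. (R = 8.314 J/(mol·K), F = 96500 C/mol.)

From the Nernst equation, ln Q = nF(E° − E)/RT = 6×96500×(0.48 − 0.441)/(8.314×340) = 7.988, so Q = 2950.
With Q = [Al³⁺]^2/[Mn²⁺]^3 and the known concentrations, [Mn²⁺]^3 in the denominator gives [Mn²⁺] = 0.0036 M.

0.0036 M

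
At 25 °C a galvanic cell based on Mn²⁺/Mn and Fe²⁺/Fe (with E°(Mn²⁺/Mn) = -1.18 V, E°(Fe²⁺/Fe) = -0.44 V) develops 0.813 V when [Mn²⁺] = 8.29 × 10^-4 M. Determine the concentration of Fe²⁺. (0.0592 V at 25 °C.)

0.24 M

From the Nernst equation, log Q = n(E° − E)/0.0592 = 2(0.74 − 0.813)/0.0592 = -2.466, so Q = 0.00342.
With Q = [Mn²⁺]/[Fe²⁺] and the known concentrations, [Fe²⁺] in the denominator gives [Fe²⁺] = 0.24 M.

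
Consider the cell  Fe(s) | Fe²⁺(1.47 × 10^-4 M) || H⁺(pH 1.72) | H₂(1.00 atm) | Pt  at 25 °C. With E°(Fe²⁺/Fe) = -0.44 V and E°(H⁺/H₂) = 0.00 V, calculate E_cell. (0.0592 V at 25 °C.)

The hydrogen couple is the cathode, so E°_cell = 0.44 V; n = 2.
[H⁺] = 10^(−1.72) = 0.019 M, and Q = [Fe²⁺]·P(H₂) / [H⁺]^2 = 0.405.
E = E° − (0.0592/2) log Q = 0.44 − (0.0592/2)(-0.393) = 0.452 V.

0.45 V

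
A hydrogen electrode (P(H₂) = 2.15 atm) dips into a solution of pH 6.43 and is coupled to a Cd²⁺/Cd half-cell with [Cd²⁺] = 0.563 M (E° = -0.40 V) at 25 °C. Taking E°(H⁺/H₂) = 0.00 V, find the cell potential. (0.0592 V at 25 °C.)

0.017 V

The hydrogen couple is the cathode, so E°_cell = 0.40 V; n = 2.
[H⁺] = 10^(−6.43) = 3.7 × 10^-7 M, and Q = [Cd²⁺]·P(H₂) / [H⁺]^2 = 8.77 × 10^12.
E = E° − (0.0592/2) log Q = 0.40 − (0.0592/2)(12.943) = 0.017 V.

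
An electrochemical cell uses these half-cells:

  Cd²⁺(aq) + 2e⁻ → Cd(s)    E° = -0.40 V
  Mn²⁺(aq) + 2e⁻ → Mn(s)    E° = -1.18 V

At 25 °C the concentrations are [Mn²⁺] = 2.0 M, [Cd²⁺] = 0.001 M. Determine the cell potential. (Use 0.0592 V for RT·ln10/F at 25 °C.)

0.682 V

The Cd²⁺/Cd couple has the higher reduction potential and acts as the cathode, so E°_cell = -0.40 − (-1.18) = 0.78 V.
Balancing electrons gives n = 2; the reaction quotient is Q = [Mn²⁺]/[Cd²⁺] = 2000.
At 25 °C, E = E° − (0.0592/n) log Q = 0.78 − (0.0592/2)(3.301) = 0.780 − 0.098 = 0.682 V.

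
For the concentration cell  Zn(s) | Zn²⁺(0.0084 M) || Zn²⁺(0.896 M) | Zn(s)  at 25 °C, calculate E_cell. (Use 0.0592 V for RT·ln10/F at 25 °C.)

0.060 V

Both half-cells are Zn²⁺/Zn, so E°_cell = 0. The concentrated side is the cathode; the cell reaction moves Zn²⁺ from high to low concentration with n = 2.
Q = [Zn²⁺]_dilute/[Zn²⁺]_conc = 0.0084/0.896 = 0.00938.
E = 0 − (0.0592/2) log Q = −(0.0592/2)(-2.028) = 0.0600 V.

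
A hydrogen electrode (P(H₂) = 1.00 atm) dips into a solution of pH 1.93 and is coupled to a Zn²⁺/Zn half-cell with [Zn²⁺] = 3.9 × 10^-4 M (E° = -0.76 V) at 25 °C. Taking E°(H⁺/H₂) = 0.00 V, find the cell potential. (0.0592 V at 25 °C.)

The hydrogen couple is the cathode, so E°_cell = 0.76 V; n = 2.
[H⁺] = 10^(−1.93) = 0.012 M, and Q = [Zn²⁺]·P(H₂) / [H⁺]^2 = 2.83.
E = E° − (0.0592/2) log Q = 0.76 − (0.0592/2)(0.451) = 0.747 V.

0.75 V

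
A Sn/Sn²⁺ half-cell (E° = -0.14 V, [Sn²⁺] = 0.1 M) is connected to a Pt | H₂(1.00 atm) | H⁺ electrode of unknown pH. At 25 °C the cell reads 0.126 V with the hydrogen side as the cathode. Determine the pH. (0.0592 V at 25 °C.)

pH = 0.74

E°_cell = 0.14 V and n = 2.
log Q = n(E° − E)/0.0592 = 2×(0.14 − 0.126)/0.0592 = 0.473.
With Q = [Sn²⁺]·P(H₂) / [H⁺]^2, solving for [H⁺] gives log[H⁺] = -0.736, so pH = 0.74.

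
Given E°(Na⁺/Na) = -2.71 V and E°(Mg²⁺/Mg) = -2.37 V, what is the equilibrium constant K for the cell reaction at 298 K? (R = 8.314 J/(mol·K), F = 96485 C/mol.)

3.2 × 10^11

E°_cell = -2.37 − (-2.71) = 0.34 V, with n = 2 electrons transferred.
At equilibrium E = 0, so the Nernst equation gives ln K = nFE°/RT = (2)(96485)(0.34)/((8.314)(298)) = 26.48.
K = e^26.48 = 3.2 × 10^11.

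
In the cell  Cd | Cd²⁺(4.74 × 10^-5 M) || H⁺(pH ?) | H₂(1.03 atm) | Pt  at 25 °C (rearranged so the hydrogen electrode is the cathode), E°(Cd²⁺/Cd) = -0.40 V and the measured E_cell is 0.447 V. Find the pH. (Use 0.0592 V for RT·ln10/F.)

E°_cell = 0.40 V and n = 2.
log Q = n(E° − E)/0.0592 = 2×(0.40 − 0.447)/0.0592 = -1.588.
With Q = [Cd²⁺]·P(H₂) / [H⁺]^2, solving for [H⁺] gives log[H⁺] = -1.362, so pH = 1.36.

pH = 1.36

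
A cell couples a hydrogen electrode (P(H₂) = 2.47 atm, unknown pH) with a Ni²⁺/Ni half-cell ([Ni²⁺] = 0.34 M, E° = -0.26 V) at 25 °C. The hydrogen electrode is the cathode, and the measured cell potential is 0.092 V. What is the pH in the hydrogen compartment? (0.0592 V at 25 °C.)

pH = 2.88

E°_cell = 0.26 V and n = 2.
log Q = n(E° − E)/0.0592 = 2×(0.26 − 0.092)/0.0592 = 5.676.
With Q = [Ni²⁺]·P(H₂) / [H⁺]^2, solving for [H⁺] gives log[H⁺] = -2.876, so pH = 2.88.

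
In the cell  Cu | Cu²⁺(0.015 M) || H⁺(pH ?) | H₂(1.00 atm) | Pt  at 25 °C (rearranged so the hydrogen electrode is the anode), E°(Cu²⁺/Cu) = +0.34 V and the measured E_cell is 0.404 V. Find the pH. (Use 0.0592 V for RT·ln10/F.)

pH = 1.99

E°_cell = 0.34 V and n = 2.
log Q = n(E° − E)/0.0592 = 2×(0.34 − 0.404)/0.0592 = -2.162.
With Q = [H⁺]^2 / ([Cu²⁺]·P(H₂)), solving for [H⁺] gives log[H⁺] = -1.993, so pH = 1.99.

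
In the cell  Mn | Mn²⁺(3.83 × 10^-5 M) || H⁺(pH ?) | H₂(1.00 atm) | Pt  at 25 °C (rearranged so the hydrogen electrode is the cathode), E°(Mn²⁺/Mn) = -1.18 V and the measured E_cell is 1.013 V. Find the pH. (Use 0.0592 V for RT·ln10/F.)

E°_cell = 1.18 V and n = 2.
log Q = n(E° − E)/0.0592 = 2×(1.18 − 1.013)/0.0592 = 5.642.
With Q = [Mn²⁺]·P(H₂) / [H⁺]^2, solving for [H⁺] gives log[H⁺] = -5.029, so pH = 5.03.

pH = 5.03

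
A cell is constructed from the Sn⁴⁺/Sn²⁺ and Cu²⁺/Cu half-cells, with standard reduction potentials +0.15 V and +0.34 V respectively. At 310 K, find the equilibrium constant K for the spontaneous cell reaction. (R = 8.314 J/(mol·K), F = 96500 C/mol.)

1.5 × 10^6

E°_cell = +0.34 − (+0.15) = 0.19 V, with n = 2 electrons transferred.
At equilibrium E = 0, so the Nernst equation gives ln K = nFE°/RT = (2)(96500)(0.19)/((8.314)(310)) = 14.23.
K = e^14.23 = 1.5 × 10^6.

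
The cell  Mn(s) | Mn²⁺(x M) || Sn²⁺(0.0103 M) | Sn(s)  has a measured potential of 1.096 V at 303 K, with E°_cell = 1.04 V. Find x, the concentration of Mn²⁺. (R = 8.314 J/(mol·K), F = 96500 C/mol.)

From the Nernst equation, ln Q = nF(E° − E)/RT = 2×96500×(1.04 − 1.096)/(8.314×303) = -4.290, so Q = 0.0137.
With Q = [Mn²⁺]/[Sn²⁺] and the known concentrations, [Mn²⁺] in the numerator gives [Mn²⁺] = 1.4 × 10^-4 M.

1.4 × 10^-4 M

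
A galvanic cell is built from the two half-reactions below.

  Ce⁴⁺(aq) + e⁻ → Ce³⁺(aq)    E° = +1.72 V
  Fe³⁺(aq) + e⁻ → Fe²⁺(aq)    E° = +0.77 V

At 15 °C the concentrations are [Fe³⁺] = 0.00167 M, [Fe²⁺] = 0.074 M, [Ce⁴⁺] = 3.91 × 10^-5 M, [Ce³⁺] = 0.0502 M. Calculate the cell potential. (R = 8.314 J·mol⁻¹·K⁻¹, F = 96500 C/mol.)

The Ce⁴⁺/Ce³⁺ couple has the higher reduction potential and acts as the cathode, so E°_cell = +1.72 − (+0.77) = 0.95 V.
Balancing electrons gives n = 1; the reaction quotient is Q = [Fe³⁺]·[Ce³⁺]/([Fe²⁺]·[Ce⁴⁺]) = 29.0.
E = E° − (RT/nF) ln Q = 0.95 − (8.314×288)/(1×96500) × (3.366) = 0.950 − 0.084 = 0.866 V.

0.866 V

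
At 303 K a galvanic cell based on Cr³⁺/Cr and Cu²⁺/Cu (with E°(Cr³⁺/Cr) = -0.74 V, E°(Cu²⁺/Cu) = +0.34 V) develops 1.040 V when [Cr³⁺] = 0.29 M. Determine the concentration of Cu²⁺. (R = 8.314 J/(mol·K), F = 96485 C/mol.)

0.02 M

From the Nernst equation, ln Q = nF(E° − E)/RT = 6×96485×(1.08 − 1.040)/(8.314×303) = 9.192, so Q = 9820.
With Q = [Cr³⁺]^2/[Cu²⁺]^3 and the known concentrations, [Cu²⁺]^3 in the denominator gives [Cu²⁺] = 0.02 M.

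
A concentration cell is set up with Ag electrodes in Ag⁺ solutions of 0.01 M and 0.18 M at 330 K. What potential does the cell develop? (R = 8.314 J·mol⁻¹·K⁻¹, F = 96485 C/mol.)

0.082 V

Both half-cells are Ag⁺/Ag, so E°_cell = 0. The concentrated side is the cathode; the cell reaction moves Ag⁺ from high to low concentration with n = 1.
Q = [Ag⁺]_dilute/[Ag⁺]_conc = 0.01/0.18 = 0.0556.
E = 0 − (RT/nF) ln Q = −((8.314×330)/(1×96485))(-2.890) = 0.0822 V.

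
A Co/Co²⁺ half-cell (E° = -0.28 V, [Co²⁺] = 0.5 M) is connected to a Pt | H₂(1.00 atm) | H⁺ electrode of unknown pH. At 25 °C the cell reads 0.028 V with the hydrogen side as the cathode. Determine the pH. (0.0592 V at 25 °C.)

pH = 4.41

E°_cell = 0.28 V and n = 2.
log Q = n(E° − E)/0.0592 = 2×(0.28 − 0.028)/0.0592 = 8.514.
With Q = [Co²⁺]·P(H₂) / [H⁺]^2, solving for [H⁺] gives log[H⁺] = -4.407, so pH = 4.41.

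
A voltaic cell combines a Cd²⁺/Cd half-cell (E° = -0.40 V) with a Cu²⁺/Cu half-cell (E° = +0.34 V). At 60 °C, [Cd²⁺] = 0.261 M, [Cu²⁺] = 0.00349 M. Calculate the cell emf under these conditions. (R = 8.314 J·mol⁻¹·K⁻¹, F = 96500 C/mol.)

0.678 V

The Cu²⁺/Cu couple has the higher reduction potential and acts as the cathode, so E°_cell = +0.34 − (-0.40) = 0.74 V.
Balancing electrons gives n = 2; the reaction quotient is Q = [Cd²⁺]/[Cu²⁺] = 74.8.
E = E° − (RT/nF) ln Q = 0.74 − (8.314×333)/(2×96500) × (4.315) = 0.740 − 0.062 = 0.678 V.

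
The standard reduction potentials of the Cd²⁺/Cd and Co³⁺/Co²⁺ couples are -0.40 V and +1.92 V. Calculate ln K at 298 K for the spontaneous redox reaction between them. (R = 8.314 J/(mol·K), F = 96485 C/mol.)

ln K = 180.7

E°_cell = +1.92 − (-0.40) = 2.32 V, with n = 2 electrons transferred.
At equilibrium E = 0, so the Nernst equation gives ln K = nFE°/RT = (2)(96485)(2.32)/((8.314)(298)) = 180.70.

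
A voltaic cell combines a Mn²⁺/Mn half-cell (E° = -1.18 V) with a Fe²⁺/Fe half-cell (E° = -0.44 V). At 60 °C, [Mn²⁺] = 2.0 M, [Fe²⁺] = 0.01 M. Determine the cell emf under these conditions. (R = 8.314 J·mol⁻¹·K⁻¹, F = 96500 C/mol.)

0.664 V

The Fe²⁺/Fe couple has the higher reduction potential and acts as the cathode, so E°_cell = -0.44 − (-1.18) = 0.74 V.
Balancing electrons gives n = 2; the reaction quotient is Q = [Mn²⁺]/[Fe²⁺] = 200.
E = E° − (RT/nF) ln Q = 0.74 − (8.314×333)/(2×96500) × (5.298) = 0.740 − 0.076 = 0.664 V.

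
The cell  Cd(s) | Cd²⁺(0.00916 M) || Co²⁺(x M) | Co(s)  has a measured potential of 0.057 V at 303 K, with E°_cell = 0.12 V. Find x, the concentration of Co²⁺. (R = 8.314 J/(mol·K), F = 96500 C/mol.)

7.3 × 10^-5 M

From the Nernst equation, ln Q = nF(E° − E)/RT = 2×96500×(0.12 − 0.057)/(8.314×303) = 4.827, so Q = 125.
With Q = [Cd²⁺]/[Co²⁺] and the known concentrations, [Co²⁺] in the denominator gives [Co²⁺] = 7.3 × 10^-5 M.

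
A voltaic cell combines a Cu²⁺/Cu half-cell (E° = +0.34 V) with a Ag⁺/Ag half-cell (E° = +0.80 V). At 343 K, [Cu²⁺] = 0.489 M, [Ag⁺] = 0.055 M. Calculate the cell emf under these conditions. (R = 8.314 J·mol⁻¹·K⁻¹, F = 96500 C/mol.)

0.385 V

The Ag⁺/Ag couple has the higher reduction potential and acts as the cathode, so E°_cell = +0.80 − (+0.34) = 0.46 V.
Balancing electrons gives n = 2; the reaction quotient is Q = [Cu²⁺]/[Ag⁺]^2 = 162.
E = E° − (RT/nF) ln Q = 0.46 − (8.314×343)/(2×96500) × (5.085) = 0.460 − 0.075 = 0.385 V.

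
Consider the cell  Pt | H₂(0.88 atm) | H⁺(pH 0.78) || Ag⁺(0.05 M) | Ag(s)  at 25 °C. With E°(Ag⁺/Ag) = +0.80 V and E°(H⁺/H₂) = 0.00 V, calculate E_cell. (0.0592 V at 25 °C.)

0.77 V

The Ag⁺/Ag couple is the cathode, so E°_cell = 0.80 V; n = 2.
[H⁺] = 10^(−0.78) = 0.17 M, and Q = [H⁺]^2 / ([Ag⁺]^2·P(H₂)) = 12.5.
E = E° − (0.0592/2) log Q = 0.80 − (0.0592/2)(1.098) = 0.767 V.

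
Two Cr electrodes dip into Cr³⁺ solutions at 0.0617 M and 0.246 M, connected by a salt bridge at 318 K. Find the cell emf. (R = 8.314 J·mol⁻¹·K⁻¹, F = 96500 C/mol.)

Both half-cells are Cr³⁺/Cr, so E°_cell = 0. The concentrated side is the cathode; the cell reaction moves Cr³⁺ from high to low concentration with n = 3.
Q = [Cr³⁺]_dilute/[Cr³⁺]_conc = 0.0617/0.246 = 0.251.
E = 0 − (RT/nF) ln Q = −((8.314×318)/(3×96500))(-1.383) = 0.0126 V.

0.013 V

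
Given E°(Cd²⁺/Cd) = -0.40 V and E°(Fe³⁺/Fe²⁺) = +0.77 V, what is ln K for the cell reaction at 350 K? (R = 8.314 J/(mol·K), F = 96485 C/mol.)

ln K = 77.6

E°_cell = +0.77 − (-0.40) = 1.17 V, with n = 2 electrons transferred.
At equilibrium E = 0, so the Nernst equation gives ln K = nFE°/RT = (2)(96485)(1.17)/((8.314)(350)) = 77.59.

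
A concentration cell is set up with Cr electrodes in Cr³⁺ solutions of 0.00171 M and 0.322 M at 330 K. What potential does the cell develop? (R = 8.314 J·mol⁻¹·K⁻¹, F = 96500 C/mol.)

0.050 V

Both half-cells are Cr³⁺/Cr, so E°_cell = 0. The concentrated side is the cathode; the cell reaction moves Cr³⁺ from high to low concentration with n = 3.
Q = [Cr³⁺]_dilute/[Cr³⁺]_conc = 0.00171/0.322 = 0.00531.
E = 0 − (RT/nF) ln Q = −((8.314×330)/(3×96500))(-5.238) = 0.0496 V.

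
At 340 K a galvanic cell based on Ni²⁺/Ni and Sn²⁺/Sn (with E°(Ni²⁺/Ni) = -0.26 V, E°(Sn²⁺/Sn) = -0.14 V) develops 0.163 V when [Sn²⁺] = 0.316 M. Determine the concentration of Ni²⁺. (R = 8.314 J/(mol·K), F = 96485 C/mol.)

From the Nernst equation, ln Q = nF(E° − E)/RT = 2×96485×(0.12 − 0.163)/(8.314×340) = -2.935, so Q = 0.0531.
With Q = [Ni²⁺]/[Sn²⁺] and the known concentrations, [Ni²⁺] in the numerator gives [Ni²⁺] = 0.017 M.

0.017 M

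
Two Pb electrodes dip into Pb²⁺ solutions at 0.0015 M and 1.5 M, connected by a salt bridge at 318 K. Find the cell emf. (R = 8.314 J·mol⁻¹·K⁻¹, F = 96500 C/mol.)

Both half-cells are Pb²⁺/Pb, so E°_cell = 0. The concentrated side is the cathode; the cell reaction moves Pb²⁺ from high to low concentration with n = 2.
Q = [Pb²⁺]_dilute/[Pb²⁺]_conc = 0.0015/1.5 = 0.00100.
E = 0 − (RT/nF) ln Q = −((8.314×318)/(2×96500))(-6.908) = 0.0946 V.

0.095 V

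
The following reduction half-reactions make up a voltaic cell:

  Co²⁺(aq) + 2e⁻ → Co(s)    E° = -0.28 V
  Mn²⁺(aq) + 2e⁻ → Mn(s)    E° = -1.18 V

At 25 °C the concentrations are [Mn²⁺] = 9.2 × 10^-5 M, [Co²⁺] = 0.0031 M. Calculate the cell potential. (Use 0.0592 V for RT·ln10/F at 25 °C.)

0.945 V

The Co²⁺/Co couple has the higher reduction potential and acts as the cathode, so E°_cell = -0.28 − (-1.18) = 0.90 V.
Balancing electrons gives n = 2; the reaction quotient is Q = [Mn²⁺]/[Co²⁺] = 0.0297.
At 25 °C, E = E° − (0.0592/n) log Q = 0.90 − (0.0592/2)(-1.528) = 0.900 + 0.045 = 0.945 V.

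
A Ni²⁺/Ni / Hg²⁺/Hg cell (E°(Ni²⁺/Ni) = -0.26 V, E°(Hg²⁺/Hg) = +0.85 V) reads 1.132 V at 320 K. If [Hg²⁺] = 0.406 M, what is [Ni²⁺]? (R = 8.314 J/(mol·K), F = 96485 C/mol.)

0.082 M

From the Nernst equation, ln Q = nF(E° − E)/RT = 2×96485×(1.11 − 1.132)/(8.314×320) = -1.596, so Q = 0.203.
With Q = [Ni²⁺]/[Hg²⁺] and the known concentrations, [Ni²⁺] in the numerator gives [Ni²⁺] = 0.082 M.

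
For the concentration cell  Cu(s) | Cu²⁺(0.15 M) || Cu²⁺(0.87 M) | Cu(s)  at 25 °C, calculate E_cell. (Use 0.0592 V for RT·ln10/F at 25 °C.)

Both half-cells are Cu²⁺/Cu, so E°_cell = 0. The concentrated side is the cathode; the cell reaction moves Cu²⁺ from high to low concentration with n = 2.
Q = [Cu²⁺]_dilute/[Cu²⁺]_conc = 0.15/0.87 = 0.172.
E = 0 − (0.0592/2) log Q = −(0.0592/2)(-0.763) = 0.0226 V.

0.023 V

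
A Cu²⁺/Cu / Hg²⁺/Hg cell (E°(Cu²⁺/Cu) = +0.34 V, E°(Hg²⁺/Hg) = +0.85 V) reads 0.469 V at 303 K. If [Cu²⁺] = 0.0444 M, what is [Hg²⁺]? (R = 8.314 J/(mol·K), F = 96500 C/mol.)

0.0019 M

From the Nernst equation, ln Q = nF(E° − E)/RT = 2×96500×(0.51 − 0.469)/(8.314×303) = 3.141, so Q = 23.1.
With Q = [Cu²⁺]/[Hg²⁺] and the known concentrations, [Hg²⁺] in the denominator gives [Hg²⁺] = 0.0019 M.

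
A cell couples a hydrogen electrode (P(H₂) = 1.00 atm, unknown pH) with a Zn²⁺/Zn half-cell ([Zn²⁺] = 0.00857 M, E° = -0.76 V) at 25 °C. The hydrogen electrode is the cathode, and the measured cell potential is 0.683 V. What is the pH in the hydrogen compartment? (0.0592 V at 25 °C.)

E°_cell = 0.76 V and n = 2.
log Q = n(E° − E)/0.0592 = 2×(0.76 − 0.683)/0.0592 = 2.601.
With Q = [Zn²⁺]·P(H₂) / [H⁺]^2, solving for [H⁺] gives log[H⁺] = -2.334, so pH = 2.33.

pH = 2.33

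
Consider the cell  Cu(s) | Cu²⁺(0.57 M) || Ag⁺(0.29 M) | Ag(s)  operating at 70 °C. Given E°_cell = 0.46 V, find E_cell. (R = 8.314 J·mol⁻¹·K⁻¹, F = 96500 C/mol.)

Balancing electrons gives n = 2; the reaction quotient is Q = [Cu²⁺]/[Ag⁺]^2 = 6.78.
E = E° − (RT/nF) ln Q = 0.46 − (8.314×343)/(2×96500) × (1.914) = 0.460 − 0.028 = 0.432 V.

0.432 V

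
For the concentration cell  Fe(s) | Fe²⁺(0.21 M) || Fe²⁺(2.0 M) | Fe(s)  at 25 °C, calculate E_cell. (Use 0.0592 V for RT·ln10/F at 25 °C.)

Both half-cells are Fe²⁺/Fe, so E°_cell = 0. The concentrated side is the cathode; the cell reaction moves Fe²⁺ from high to low concentration with n = 2.
Q = [Fe²⁺]_dilute/[Fe²⁺]_conc = 0.21/2.0 = 0.105.
E = 0 − (0.0592/2) log Q = −(0.0592/2)(-0.979) = 0.0290 V.

0.029 V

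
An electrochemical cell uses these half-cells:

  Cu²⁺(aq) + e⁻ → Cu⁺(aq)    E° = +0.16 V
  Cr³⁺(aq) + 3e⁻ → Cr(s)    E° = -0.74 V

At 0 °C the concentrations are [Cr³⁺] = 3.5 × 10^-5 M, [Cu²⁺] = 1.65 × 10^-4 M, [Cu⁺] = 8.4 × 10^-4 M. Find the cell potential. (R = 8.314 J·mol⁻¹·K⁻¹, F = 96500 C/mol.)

The Cu²⁺/Cu⁺ couple has the higher reduction potential and acts as the cathode, so E°_cell = +0.16 − (-0.74) = 0.90 V.
Balancing electrons gives n = 3; the reaction quotient is Q = [Cr³⁺]·[Cu⁺]^3/[Cu²⁺]^3 = 0.00462.
E = E° − (RT/nF) ln Q = 0.90 − (8.314×273)/(3×96500) × (-5.378) = 0.900 + 0.042 = 0.942 V.

0.942 V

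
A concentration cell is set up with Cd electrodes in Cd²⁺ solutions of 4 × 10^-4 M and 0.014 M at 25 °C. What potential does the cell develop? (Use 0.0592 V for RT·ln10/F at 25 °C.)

Both half-cells are Cd²⁺/Cd, so E°_cell = 0. The concentrated side is the cathode; the cell reaction moves Cd²⁺ from high to low concentration with n = 2.
Q = [Cd²⁺]_dilute/[Cd²⁺]_conc = 4 × 10^-4/0.014 = 0.0286.
E = 0 − (0.0592/2) log Q = −(0.0592/2)(-1.544) = 0.0457 V.

0.046 V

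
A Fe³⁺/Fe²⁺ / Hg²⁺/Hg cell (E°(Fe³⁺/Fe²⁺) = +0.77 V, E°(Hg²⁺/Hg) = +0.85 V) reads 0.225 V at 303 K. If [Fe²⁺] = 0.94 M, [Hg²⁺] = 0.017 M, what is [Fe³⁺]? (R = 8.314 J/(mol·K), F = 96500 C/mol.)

4.7 × 10^-4 M

From the Nernst equation, ln Q = nF(E° − E)/RT = 2×96500×(0.08 − 0.225)/(8.314×303) = -11.109, so Q = 1.5 × 10^-5.
With Q = [Fe³⁺]^2/([Fe²⁺]^2·[Hg²⁺]) and the known concentrations, [Fe³⁺]^2 in the numerator gives [Fe³⁺] = 4.7 × 10^-4 M.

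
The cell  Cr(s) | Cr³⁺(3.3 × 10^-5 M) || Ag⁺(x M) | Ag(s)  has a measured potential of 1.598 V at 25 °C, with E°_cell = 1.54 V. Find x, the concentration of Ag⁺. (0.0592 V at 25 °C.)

From the Nernst equation, log Q = n(E° − E)/0.0592 = 3(1.54 − 1.598)/0.0592 = -2.939, so Q = 0.00115.
With Q = [Cr³⁺]/[Ag⁺]^3 and the known concentrations, [Ag⁺]^3 in the denominator gives [Ag⁺] = 0.31 M.

0.31 M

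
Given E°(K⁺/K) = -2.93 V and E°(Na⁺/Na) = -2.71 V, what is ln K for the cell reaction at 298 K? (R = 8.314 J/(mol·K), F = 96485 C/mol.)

ln K = 8.6

E°_cell = -2.71 − (-2.93) = 0.22 V, with n = 1 electron transferred.
At equilibrium E = 0, so the Nernst equation gives ln K = nFE°/RT = (1)(96485)(0.22)/((8.314)(298)) = 8.57.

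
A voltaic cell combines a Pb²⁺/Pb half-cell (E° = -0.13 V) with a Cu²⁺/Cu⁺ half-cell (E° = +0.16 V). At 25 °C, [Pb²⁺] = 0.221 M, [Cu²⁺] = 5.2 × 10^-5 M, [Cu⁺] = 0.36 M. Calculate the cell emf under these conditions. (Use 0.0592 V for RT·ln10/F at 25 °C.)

The Cu²⁺/Cu⁺ couple has the higher reduction potential and acts as the cathode, so E°_cell = +0.16 − (-0.13) = 0.29 V.
Balancing electrons gives n = 2; the reaction quotient is Q = [Pb²⁺]·[Cu⁺]^2/[Cu²⁺]^2 = 1.06 × 10^7.
At 25 °C, E = E° − (0.0592/n) log Q = 0.29 − (0.0592/2)(7.025) = 0.290 − 0.208 = 0.082 V.

0.082 V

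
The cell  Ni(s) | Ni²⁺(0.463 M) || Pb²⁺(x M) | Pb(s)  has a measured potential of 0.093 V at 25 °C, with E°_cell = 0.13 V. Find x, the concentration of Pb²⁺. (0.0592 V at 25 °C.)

From the Nernst equation, log Q = n(E° − E)/0.0592 = 2(0.13 − 0.093)/0.0592 = 1.250, so Q = 17.8.
With Q = [Ni²⁺]/[Pb²⁺] and the known concentrations, [Pb²⁺] in the denominator gives [Pb²⁺] = 0.026 M.

0.026 M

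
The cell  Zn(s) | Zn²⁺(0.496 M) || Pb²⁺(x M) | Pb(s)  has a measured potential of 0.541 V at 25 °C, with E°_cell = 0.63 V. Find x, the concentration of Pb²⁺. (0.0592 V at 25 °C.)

4.9 × 10^-4 M

From the Nernst equation, log Q = n(E° − E)/0.0592 = 2(0.63 − 0.541)/0.0592 = 3.007, so Q = 1020.
With Q = [Zn²⁺]/[Pb²⁺] and the known concentrations, [Pb²⁺] in the denominator gives [Pb²⁺] = 4.9 × 10^-4 M.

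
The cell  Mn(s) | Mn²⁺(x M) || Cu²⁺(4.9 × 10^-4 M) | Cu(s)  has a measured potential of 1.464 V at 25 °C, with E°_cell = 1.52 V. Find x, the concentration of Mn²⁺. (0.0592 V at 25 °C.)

From the Nernst equation, log Q = n(E° − E)/0.0592 = 2(1.52 − 1.464)/0.0592 = 1.892, so Q = 78.0.
With Q = [Mn²⁺]/[Cu²⁺] and the known concentrations, [Mn²⁺] in the numerator gives [Mn²⁺] = 0.038 M.

0.038 M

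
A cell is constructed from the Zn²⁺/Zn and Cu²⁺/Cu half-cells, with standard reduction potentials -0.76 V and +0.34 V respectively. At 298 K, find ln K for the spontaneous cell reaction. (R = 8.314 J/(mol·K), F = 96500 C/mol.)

ln K = 85.7

E°_cell = +0.34 − (-0.76) = 1.10 V, with n = 2 electrons transferred.
At equilibrium E = 0, so the Nernst equation gives ln K = nFE°/RT = (2)(96500)(1.10)/((8.314)(298)) = 85.69.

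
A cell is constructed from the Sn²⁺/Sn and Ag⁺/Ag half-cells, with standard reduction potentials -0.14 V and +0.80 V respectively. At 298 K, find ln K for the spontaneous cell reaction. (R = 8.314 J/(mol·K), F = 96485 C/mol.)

ln K = 73.2

E°_cell = +0.80 − (-0.14) = 0.94 V, with n = 2 electrons transferred.
At equilibrium E = 0, so the Nernst equation gives ln K = nFE°/RT = (2)(96485)(0.94)/((8.314)(298)) = 73.21.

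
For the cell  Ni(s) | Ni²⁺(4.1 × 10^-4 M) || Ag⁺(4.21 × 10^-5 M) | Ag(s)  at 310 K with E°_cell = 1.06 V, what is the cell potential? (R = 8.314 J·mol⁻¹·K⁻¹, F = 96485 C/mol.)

Balancing electrons gives n = 2; the reaction quotient is Q = [Ni²⁺]/[Ag⁺]^2 = 2.31 × 10^5.
E = E° − (RT/nF) ln Q = 1.06 − (8.314×310)/(2×96485) × (12.352) = 1.060 − 0.165 = 0.895 V.

0.895 V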